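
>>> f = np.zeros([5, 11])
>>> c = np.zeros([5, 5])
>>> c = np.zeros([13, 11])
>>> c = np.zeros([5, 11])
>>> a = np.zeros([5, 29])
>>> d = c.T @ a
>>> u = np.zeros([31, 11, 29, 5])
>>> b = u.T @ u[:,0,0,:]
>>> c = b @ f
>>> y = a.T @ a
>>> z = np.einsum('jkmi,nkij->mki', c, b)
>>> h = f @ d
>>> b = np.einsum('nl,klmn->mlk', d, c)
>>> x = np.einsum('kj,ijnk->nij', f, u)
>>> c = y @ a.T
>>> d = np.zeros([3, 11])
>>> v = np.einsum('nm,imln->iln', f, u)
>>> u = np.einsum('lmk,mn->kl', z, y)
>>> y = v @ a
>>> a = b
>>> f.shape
(5, 11)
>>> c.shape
(29, 5)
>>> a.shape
(11, 29, 5)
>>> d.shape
(3, 11)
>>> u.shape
(11, 11)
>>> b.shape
(11, 29, 5)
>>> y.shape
(31, 29, 29)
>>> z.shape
(11, 29, 11)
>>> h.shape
(5, 29)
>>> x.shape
(29, 31, 11)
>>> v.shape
(31, 29, 5)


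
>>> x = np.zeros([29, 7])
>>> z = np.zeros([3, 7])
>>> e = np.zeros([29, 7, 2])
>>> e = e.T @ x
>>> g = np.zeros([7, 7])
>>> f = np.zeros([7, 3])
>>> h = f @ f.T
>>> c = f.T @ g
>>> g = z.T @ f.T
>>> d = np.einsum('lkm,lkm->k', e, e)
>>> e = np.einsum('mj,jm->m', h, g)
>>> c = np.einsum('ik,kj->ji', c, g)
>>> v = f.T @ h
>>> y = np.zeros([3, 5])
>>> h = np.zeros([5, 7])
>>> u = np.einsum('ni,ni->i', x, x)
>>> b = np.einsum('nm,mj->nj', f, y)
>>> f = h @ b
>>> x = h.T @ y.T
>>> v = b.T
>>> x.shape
(7, 3)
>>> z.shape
(3, 7)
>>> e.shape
(7,)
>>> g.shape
(7, 7)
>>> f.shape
(5, 5)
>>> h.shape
(5, 7)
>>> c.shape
(7, 3)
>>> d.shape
(7,)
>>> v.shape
(5, 7)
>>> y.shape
(3, 5)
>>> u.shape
(7,)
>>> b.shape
(7, 5)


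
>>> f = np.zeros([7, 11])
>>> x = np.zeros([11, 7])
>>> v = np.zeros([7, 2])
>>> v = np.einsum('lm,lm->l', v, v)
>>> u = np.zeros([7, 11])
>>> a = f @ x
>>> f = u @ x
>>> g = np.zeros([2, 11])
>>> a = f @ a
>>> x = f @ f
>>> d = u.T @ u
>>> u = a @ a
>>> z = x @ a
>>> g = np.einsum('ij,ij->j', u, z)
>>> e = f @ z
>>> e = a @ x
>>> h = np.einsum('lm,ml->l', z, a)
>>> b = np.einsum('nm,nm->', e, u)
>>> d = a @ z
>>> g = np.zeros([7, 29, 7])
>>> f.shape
(7, 7)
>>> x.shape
(7, 7)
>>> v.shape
(7,)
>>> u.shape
(7, 7)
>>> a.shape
(7, 7)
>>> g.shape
(7, 29, 7)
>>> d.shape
(7, 7)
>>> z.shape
(7, 7)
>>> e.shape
(7, 7)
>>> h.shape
(7,)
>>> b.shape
()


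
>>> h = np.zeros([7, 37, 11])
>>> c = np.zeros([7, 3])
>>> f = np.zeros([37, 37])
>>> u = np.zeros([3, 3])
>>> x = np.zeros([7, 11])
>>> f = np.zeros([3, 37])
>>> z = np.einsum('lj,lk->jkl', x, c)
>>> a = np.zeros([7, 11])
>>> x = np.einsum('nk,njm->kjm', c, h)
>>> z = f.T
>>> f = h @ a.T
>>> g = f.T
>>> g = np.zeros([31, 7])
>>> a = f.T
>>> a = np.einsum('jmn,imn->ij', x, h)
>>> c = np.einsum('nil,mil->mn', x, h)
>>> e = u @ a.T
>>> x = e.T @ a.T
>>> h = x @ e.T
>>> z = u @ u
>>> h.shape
(7, 3)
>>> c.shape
(7, 3)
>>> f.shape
(7, 37, 7)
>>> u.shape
(3, 3)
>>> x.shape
(7, 7)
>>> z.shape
(3, 3)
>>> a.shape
(7, 3)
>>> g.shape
(31, 7)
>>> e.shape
(3, 7)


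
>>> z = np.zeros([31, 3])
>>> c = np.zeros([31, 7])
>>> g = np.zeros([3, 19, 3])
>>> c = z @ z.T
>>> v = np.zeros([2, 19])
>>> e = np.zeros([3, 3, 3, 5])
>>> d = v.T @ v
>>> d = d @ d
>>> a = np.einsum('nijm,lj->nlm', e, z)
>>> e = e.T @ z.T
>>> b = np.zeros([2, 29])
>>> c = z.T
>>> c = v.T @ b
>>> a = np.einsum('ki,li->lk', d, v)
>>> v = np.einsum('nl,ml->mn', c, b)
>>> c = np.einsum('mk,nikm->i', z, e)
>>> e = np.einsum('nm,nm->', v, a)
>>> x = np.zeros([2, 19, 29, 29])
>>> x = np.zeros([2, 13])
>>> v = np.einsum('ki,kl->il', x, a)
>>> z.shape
(31, 3)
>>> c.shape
(3,)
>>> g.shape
(3, 19, 3)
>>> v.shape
(13, 19)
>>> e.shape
()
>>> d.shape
(19, 19)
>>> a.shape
(2, 19)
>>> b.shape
(2, 29)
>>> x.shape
(2, 13)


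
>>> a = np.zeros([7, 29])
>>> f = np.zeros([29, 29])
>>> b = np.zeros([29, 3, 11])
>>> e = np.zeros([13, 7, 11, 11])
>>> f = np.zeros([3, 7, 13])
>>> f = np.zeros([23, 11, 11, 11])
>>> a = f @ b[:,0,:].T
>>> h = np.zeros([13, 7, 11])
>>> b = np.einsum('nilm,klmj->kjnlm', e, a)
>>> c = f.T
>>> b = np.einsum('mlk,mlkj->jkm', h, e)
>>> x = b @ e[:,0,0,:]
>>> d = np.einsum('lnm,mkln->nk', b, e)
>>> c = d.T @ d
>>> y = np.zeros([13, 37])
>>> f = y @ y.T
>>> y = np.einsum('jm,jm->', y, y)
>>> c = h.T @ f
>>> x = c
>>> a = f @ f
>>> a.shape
(13, 13)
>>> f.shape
(13, 13)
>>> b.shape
(11, 11, 13)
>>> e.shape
(13, 7, 11, 11)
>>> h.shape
(13, 7, 11)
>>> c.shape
(11, 7, 13)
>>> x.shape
(11, 7, 13)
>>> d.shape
(11, 7)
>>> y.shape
()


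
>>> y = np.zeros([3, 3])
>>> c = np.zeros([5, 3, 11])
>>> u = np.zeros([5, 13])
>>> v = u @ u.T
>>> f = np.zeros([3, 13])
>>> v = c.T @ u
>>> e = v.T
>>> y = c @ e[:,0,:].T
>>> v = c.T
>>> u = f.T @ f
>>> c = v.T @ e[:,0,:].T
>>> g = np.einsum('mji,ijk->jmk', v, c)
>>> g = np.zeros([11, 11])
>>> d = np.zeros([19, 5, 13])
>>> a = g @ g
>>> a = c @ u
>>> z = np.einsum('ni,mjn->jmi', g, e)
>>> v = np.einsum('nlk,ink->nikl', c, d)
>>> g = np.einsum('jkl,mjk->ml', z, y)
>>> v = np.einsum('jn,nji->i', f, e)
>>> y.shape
(5, 3, 13)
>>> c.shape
(5, 3, 13)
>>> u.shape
(13, 13)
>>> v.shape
(11,)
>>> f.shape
(3, 13)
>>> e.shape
(13, 3, 11)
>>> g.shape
(5, 11)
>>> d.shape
(19, 5, 13)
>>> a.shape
(5, 3, 13)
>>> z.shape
(3, 13, 11)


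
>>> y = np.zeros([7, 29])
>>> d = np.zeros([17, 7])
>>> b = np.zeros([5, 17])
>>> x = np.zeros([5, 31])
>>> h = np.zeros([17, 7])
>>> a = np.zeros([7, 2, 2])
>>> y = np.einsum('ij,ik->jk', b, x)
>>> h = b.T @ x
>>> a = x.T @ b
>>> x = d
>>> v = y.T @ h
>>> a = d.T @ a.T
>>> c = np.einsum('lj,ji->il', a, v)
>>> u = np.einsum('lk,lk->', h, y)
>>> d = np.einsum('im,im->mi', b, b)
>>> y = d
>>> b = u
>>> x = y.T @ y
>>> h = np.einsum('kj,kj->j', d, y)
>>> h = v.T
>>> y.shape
(17, 5)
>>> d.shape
(17, 5)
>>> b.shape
()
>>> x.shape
(5, 5)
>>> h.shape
(31, 31)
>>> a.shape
(7, 31)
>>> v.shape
(31, 31)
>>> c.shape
(31, 7)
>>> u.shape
()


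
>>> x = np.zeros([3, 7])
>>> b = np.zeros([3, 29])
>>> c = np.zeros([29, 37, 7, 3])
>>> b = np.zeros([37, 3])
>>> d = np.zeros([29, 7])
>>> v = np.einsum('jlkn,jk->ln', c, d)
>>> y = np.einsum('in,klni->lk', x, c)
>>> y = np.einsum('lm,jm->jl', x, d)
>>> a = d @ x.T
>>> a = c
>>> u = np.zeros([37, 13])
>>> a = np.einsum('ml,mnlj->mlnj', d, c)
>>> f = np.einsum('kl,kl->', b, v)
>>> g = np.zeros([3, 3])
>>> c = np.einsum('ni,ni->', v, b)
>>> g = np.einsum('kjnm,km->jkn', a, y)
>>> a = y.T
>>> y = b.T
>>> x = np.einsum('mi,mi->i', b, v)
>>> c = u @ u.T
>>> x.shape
(3,)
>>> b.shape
(37, 3)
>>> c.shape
(37, 37)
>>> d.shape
(29, 7)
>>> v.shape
(37, 3)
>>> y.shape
(3, 37)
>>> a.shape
(3, 29)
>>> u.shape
(37, 13)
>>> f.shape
()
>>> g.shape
(7, 29, 37)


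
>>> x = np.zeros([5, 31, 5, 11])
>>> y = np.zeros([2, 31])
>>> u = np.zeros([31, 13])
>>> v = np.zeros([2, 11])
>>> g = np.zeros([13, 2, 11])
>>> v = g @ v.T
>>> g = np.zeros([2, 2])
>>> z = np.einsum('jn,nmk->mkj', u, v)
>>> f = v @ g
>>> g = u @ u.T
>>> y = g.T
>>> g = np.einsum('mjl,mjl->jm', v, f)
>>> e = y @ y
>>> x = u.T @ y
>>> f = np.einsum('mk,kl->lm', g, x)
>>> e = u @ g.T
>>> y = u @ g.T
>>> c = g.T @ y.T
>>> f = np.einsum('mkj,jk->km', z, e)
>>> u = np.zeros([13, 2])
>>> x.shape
(13, 31)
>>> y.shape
(31, 2)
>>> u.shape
(13, 2)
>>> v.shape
(13, 2, 2)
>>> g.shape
(2, 13)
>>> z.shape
(2, 2, 31)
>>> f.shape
(2, 2)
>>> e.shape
(31, 2)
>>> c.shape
(13, 31)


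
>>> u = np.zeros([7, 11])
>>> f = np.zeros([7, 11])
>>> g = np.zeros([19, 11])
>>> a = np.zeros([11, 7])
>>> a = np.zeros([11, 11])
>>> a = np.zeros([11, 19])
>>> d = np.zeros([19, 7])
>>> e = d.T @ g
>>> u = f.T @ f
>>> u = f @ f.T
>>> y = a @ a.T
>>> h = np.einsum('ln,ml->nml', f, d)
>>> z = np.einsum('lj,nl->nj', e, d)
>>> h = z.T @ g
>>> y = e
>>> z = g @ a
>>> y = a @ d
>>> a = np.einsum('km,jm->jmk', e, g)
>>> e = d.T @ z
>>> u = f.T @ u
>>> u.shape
(11, 7)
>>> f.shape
(7, 11)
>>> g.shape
(19, 11)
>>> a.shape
(19, 11, 7)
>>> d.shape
(19, 7)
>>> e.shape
(7, 19)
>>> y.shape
(11, 7)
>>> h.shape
(11, 11)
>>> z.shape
(19, 19)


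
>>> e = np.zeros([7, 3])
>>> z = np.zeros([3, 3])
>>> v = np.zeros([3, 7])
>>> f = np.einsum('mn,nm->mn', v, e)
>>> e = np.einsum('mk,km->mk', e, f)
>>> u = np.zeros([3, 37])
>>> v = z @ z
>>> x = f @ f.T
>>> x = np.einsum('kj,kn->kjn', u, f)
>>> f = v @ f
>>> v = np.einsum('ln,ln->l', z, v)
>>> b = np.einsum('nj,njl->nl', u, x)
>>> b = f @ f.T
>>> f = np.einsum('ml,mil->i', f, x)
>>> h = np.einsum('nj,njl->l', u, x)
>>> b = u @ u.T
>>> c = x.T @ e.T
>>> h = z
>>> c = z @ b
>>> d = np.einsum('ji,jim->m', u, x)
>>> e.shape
(7, 3)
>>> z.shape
(3, 3)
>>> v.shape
(3,)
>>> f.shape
(37,)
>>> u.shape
(3, 37)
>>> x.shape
(3, 37, 7)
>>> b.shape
(3, 3)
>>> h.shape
(3, 3)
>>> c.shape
(3, 3)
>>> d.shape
(7,)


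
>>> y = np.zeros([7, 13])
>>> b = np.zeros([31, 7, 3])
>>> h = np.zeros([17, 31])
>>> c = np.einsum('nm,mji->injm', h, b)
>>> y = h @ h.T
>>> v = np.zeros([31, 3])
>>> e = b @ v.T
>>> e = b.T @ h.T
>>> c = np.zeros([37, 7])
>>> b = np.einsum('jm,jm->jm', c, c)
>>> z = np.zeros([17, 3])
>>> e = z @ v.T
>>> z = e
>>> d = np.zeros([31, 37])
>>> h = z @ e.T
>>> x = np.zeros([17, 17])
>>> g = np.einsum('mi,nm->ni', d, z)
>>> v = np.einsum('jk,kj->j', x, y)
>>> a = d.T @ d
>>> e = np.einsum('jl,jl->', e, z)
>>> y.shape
(17, 17)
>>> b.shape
(37, 7)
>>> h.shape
(17, 17)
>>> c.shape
(37, 7)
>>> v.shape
(17,)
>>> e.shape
()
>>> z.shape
(17, 31)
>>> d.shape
(31, 37)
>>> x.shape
(17, 17)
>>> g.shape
(17, 37)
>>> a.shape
(37, 37)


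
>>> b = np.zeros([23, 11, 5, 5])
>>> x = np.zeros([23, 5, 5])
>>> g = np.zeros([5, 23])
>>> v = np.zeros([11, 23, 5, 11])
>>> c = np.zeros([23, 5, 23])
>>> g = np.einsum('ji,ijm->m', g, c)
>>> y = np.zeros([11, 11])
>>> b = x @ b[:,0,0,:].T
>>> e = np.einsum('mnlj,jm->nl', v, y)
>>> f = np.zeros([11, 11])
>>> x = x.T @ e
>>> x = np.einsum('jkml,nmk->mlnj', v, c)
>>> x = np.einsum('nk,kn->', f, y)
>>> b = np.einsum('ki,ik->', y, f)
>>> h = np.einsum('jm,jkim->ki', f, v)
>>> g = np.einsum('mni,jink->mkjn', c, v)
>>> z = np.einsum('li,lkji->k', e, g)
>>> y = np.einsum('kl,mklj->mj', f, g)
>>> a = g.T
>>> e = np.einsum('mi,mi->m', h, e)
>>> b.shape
()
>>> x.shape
()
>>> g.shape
(23, 11, 11, 5)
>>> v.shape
(11, 23, 5, 11)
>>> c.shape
(23, 5, 23)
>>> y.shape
(23, 5)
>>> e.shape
(23,)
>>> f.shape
(11, 11)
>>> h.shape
(23, 5)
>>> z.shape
(11,)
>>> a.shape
(5, 11, 11, 23)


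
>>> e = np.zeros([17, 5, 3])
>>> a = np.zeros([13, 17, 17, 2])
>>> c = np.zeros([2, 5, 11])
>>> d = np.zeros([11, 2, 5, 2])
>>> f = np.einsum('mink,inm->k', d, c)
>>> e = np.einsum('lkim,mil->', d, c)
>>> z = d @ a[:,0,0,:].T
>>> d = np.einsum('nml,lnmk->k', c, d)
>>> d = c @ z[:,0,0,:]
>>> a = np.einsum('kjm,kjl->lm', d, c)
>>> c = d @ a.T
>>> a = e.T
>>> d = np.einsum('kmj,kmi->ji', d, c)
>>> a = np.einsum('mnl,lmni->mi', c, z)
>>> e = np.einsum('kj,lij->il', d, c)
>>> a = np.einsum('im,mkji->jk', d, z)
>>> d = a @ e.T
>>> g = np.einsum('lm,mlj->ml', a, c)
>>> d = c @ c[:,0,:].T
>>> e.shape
(5, 2)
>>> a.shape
(5, 2)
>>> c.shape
(2, 5, 11)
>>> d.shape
(2, 5, 2)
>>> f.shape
(2,)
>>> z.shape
(11, 2, 5, 13)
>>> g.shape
(2, 5)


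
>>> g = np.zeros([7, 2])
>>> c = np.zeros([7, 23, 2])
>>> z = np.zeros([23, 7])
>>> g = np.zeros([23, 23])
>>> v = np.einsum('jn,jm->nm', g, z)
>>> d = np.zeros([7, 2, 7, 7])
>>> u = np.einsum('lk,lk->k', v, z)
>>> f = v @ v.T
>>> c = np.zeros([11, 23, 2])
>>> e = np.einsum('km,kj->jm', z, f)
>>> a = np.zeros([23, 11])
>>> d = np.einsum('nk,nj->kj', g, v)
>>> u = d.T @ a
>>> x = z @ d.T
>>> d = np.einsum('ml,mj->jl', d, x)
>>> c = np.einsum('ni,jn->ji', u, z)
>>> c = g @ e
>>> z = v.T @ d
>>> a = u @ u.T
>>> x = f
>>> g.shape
(23, 23)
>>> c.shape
(23, 7)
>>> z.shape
(7, 7)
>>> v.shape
(23, 7)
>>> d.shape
(23, 7)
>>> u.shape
(7, 11)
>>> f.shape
(23, 23)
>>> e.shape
(23, 7)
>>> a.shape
(7, 7)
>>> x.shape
(23, 23)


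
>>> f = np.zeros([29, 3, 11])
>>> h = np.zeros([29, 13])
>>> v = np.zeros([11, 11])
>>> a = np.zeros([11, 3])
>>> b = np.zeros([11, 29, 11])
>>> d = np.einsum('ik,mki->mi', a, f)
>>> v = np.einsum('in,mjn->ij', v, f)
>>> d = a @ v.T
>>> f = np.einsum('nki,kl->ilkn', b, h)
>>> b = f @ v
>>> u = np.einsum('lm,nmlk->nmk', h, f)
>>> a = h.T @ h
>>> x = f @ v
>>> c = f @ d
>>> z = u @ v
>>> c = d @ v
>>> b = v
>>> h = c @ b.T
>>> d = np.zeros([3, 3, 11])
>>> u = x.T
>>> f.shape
(11, 13, 29, 11)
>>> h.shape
(11, 11)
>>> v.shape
(11, 3)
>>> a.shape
(13, 13)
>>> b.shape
(11, 3)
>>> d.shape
(3, 3, 11)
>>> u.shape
(3, 29, 13, 11)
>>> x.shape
(11, 13, 29, 3)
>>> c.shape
(11, 3)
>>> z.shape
(11, 13, 3)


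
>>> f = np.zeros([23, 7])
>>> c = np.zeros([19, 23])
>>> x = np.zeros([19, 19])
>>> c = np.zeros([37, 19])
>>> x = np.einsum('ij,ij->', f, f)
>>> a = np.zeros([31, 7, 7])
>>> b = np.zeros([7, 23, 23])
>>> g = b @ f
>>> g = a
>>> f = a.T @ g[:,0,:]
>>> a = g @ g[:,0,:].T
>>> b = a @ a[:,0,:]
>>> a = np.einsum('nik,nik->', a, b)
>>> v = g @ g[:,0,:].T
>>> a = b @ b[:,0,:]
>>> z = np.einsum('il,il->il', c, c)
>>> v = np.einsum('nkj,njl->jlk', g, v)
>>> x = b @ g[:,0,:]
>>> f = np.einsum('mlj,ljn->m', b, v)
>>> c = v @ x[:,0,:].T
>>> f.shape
(31,)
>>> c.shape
(7, 31, 31)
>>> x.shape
(31, 7, 7)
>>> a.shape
(31, 7, 31)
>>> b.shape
(31, 7, 31)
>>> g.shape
(31, 7, 7)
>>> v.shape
(7, 31, 7)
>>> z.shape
(37, 19)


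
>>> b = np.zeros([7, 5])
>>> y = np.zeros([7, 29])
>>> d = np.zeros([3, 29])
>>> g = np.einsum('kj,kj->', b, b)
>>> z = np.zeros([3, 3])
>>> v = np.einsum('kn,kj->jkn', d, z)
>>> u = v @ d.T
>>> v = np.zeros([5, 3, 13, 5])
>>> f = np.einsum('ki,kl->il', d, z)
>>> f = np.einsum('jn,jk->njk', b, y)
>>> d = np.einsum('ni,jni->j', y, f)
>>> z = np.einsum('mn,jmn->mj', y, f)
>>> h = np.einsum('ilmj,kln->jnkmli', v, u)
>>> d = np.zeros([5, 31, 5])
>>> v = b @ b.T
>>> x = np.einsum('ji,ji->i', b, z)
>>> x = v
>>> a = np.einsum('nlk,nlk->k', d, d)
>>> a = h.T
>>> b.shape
(7, 5)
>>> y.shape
(7, 29)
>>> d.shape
(5, 31, 5)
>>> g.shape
()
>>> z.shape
(7, 5)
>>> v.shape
(7, 7)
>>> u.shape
(3, 3, 3)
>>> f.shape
(5, 7, 29)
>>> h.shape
(5, 3, 3, 13, 3, 5)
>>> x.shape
(7, 7)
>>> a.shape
(5, 3, 13, 3, 3, 5)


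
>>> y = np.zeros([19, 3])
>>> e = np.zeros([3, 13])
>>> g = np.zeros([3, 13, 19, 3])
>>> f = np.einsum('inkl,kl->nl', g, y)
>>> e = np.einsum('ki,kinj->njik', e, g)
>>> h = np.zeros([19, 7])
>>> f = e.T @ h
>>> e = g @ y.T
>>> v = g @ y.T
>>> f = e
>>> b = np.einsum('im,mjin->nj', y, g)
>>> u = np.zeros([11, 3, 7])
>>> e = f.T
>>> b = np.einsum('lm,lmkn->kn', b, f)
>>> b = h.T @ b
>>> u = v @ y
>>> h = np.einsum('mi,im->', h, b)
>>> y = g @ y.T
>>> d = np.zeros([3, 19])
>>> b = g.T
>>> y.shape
(3, 13, 19, 19)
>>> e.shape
(19, 19, 13, 3)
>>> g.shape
(3, 13, 19, 3)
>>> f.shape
(3, 13, 19, 19)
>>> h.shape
()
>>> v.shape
(3, 13, 19, 19)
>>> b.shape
(3, 19, 13, 3)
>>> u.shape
(3, 13, 19, 3)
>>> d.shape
(3, 19)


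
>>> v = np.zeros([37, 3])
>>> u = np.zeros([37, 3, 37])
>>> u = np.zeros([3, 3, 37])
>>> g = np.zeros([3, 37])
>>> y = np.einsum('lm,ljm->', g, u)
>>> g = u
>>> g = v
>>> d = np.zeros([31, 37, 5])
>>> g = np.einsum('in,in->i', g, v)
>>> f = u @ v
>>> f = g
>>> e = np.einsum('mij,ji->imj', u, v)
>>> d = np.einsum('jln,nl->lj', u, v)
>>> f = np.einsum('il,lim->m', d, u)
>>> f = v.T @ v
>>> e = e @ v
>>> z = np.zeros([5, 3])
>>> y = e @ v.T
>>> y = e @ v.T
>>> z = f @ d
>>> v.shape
(37, 3)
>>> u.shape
(3, 3, 37)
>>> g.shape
(37,)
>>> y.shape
(3, 3, 37)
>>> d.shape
(3, 3)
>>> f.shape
(3, 3)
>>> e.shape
(3, 3, 3)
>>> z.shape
(3, 3)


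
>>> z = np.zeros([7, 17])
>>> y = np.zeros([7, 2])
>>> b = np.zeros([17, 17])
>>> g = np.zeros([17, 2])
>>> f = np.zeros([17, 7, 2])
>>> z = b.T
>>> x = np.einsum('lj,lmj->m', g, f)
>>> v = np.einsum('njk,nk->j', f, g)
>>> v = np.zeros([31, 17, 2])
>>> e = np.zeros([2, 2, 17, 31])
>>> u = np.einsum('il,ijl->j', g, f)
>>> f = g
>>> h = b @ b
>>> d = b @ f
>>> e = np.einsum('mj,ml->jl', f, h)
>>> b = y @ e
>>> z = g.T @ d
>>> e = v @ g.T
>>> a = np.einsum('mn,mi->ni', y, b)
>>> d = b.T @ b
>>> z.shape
(2, 2)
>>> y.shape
(7, 2)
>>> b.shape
(7, 17)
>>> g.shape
(17, 2)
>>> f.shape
(17, 2)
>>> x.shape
(7,)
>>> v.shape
(31, 17, 2)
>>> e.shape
(31, 17, 17)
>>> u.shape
(7,)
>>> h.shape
(17, 17)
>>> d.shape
(17, 17)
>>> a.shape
(2, 17)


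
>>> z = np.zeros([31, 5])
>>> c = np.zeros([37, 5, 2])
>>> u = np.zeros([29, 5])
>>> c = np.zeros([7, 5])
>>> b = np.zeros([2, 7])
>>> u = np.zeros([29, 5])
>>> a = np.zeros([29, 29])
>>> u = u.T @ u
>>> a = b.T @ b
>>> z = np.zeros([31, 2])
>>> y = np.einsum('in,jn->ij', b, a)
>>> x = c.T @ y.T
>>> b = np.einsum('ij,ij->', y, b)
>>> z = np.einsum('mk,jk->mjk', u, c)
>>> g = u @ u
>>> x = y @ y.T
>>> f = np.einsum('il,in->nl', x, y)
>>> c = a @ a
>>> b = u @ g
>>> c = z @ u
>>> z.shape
(5, 7, 5)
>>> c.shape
(5, 7, 5)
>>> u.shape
(5, 5)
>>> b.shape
(5, 5)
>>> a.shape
(7, 7)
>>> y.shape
(2, 7)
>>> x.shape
(2, 2)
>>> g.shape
(5, 5)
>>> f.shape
(7, 2)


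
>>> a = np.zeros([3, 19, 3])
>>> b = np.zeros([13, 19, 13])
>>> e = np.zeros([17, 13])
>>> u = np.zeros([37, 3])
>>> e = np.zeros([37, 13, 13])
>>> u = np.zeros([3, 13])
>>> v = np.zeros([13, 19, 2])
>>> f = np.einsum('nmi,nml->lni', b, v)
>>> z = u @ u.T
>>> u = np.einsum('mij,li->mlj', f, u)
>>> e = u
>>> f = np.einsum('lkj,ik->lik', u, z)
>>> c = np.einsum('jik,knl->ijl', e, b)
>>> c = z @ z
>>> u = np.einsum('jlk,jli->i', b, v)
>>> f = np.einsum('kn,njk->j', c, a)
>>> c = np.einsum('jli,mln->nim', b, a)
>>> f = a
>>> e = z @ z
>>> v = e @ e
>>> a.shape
(3, 19, 3)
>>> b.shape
(13, 19, 13)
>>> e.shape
(3, 3)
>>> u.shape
(2,)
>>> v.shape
(3, 3)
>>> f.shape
(3, 19, 3)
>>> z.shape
(3, 3)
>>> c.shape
(3, 13, 3)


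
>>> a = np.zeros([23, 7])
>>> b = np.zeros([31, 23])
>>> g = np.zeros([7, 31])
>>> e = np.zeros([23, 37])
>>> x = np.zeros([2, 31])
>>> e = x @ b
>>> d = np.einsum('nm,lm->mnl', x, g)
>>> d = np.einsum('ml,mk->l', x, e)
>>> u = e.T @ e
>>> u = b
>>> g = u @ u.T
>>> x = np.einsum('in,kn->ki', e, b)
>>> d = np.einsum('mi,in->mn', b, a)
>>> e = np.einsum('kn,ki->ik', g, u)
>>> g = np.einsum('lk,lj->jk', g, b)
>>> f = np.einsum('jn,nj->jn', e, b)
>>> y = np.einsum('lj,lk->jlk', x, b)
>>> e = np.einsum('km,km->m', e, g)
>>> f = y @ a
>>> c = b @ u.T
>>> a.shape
(23, 7)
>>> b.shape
(31, 23)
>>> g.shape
(23, 31)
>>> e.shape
(31,)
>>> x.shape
(31, 2)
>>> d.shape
(31, 7)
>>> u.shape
(31, 23)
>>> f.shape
(2, 31, 7)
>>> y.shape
(2, 31, 23)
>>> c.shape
(31, 31)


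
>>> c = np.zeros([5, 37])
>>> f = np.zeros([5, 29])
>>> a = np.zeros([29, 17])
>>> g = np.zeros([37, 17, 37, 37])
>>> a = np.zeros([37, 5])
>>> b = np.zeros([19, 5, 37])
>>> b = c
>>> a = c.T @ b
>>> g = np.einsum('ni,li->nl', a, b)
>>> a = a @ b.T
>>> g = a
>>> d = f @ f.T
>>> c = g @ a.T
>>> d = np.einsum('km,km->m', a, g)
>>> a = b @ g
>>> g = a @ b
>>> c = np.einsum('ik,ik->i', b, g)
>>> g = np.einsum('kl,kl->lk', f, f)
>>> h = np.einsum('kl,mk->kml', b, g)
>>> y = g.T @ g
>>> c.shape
(5,)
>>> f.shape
(5, 29)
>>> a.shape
(5, 5)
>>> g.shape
(29, 5)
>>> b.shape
(5, 37)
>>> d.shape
(5,)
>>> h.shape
(5, 29, 37)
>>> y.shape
(5, 5)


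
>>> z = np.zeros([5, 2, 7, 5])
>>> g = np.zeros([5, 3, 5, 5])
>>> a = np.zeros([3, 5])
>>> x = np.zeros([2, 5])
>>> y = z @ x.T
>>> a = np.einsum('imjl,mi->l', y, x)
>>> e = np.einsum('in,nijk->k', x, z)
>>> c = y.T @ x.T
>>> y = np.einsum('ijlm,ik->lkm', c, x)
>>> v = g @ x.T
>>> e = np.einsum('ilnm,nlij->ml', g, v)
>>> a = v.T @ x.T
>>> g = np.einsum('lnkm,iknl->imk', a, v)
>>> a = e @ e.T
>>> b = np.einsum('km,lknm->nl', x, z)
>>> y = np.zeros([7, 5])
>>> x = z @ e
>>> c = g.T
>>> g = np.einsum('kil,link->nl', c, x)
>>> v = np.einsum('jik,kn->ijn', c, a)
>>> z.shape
(5, 2, 7, 5)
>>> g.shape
(7, 5)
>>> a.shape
(5, 5)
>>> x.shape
(5, 2, 7, 3)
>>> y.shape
(7, 5)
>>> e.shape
(5, 3)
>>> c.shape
(3, 2, 5)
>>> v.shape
(2, 3, 5)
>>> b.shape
(7, 5)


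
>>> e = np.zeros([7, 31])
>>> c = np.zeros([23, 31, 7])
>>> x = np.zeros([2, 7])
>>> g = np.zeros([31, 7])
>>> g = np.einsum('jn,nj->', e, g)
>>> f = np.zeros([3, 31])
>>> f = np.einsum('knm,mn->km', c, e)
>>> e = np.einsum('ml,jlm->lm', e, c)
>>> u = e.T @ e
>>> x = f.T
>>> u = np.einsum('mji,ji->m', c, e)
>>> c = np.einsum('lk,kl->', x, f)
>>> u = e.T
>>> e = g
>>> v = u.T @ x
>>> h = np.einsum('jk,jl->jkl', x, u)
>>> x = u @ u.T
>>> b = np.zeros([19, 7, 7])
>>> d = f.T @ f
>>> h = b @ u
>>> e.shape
()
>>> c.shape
()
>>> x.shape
(7, 7)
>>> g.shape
()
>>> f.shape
(23, 7)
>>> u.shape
(7, 31)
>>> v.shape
(31, 23)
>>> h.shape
(19, 7, 31)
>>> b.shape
(19, 7, 7)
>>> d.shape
(7, 7)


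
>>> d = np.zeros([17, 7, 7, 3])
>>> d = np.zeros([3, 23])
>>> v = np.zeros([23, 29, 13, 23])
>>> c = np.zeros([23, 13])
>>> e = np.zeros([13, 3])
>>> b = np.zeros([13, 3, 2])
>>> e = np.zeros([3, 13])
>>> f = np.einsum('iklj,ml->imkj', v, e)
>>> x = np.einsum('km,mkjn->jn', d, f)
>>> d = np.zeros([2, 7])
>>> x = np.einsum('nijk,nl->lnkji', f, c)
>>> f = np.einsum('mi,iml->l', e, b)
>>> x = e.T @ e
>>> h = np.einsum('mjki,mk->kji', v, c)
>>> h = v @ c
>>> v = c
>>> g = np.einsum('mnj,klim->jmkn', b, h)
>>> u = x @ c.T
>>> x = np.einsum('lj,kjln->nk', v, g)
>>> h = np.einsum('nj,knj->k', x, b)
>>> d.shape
(2, 7)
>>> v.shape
(23, 13)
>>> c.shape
(23, 13)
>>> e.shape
(3, 13)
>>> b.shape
(13, 3, 2)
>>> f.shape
(2,)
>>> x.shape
(3, 2)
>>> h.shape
(13,)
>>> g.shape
(2, 13, 23, 3)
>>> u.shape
(13, 23)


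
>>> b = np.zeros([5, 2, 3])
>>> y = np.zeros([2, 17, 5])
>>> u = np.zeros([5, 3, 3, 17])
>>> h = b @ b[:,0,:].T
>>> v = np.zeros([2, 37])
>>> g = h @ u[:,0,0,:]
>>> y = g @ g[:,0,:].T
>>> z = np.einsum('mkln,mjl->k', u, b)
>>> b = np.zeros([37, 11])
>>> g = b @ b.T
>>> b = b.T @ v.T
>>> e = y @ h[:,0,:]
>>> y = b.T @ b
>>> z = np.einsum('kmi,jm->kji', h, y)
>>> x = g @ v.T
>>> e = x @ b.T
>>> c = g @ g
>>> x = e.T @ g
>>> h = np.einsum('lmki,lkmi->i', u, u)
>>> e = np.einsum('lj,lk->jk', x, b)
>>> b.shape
(11, 2)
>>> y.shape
(2, 2)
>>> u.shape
(5, 3, 3, 17)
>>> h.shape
(17,)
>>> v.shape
(2, 37)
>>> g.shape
(37, 37)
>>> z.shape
(5, 2, 5)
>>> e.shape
(37, 2)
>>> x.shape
(11, 37)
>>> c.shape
(37, 37)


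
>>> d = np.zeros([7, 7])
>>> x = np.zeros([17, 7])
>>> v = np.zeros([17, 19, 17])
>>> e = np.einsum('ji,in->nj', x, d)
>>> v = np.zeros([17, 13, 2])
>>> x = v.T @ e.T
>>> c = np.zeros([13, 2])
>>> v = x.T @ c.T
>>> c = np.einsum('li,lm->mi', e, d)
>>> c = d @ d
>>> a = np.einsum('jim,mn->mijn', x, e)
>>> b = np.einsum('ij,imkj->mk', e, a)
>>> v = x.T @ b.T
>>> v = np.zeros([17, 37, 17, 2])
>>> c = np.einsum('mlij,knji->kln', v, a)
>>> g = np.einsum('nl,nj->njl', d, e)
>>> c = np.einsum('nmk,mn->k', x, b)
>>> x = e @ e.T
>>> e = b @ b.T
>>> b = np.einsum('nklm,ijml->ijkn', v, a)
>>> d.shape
(7, 7)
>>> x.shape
(7, 7)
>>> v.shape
(17, 37, 17, 2)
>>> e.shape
(13, 13)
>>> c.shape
(7,)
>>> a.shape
(7, 13, 2, 17)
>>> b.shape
(7, 13, 37, 17)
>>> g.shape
(7, 17, 7)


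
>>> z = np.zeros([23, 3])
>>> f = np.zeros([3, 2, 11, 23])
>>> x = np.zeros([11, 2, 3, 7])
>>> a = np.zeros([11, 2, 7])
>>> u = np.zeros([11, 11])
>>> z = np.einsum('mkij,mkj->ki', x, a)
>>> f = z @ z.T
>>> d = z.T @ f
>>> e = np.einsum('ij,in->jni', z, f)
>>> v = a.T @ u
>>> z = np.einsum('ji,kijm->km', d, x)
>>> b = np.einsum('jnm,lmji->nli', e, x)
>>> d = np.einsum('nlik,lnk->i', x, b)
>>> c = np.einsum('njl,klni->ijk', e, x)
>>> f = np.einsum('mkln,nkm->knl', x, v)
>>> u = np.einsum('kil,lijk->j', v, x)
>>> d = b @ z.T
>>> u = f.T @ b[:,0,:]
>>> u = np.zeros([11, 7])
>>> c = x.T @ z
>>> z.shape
(11, 7)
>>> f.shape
(2, 7, 3)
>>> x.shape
(11, 2, 3, 7)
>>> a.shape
(11, 2, 7)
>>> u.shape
(11, 7)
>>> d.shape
(2, 11, 11)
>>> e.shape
(3, 2, 2)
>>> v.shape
(7, 2, 11)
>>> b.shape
(2, 11, 7)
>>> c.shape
(7, 3, 2, 7)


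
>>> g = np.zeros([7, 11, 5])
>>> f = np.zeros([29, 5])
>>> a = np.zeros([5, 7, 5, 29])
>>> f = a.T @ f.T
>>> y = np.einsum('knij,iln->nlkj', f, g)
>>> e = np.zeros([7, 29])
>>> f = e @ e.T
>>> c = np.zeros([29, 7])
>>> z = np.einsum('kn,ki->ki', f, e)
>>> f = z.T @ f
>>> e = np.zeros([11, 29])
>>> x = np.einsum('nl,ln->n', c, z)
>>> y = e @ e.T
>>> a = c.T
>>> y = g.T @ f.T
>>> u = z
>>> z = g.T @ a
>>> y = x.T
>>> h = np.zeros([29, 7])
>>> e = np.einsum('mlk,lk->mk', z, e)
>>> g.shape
(7, 11, 5)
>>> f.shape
(29, 7)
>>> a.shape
(7, 29)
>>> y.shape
(29,)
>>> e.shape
(5, 29)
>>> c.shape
(29, 7)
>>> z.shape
(5, 11, 29)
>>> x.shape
(29,)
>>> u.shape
(7, 29)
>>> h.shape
(29, 7)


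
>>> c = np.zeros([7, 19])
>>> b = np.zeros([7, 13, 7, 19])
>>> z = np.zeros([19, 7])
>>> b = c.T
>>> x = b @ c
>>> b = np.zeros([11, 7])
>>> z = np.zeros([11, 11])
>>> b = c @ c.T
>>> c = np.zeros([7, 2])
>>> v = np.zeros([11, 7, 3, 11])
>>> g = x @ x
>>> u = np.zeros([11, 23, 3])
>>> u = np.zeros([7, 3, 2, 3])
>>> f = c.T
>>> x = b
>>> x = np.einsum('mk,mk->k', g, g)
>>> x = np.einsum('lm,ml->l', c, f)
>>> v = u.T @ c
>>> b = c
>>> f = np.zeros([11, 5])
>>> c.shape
(7, 2)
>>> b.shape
(7, 2)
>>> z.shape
(11, 11)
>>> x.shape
(7,)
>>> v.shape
(3, 2, 3, 2)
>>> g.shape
(19, 19)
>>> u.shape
(7, 3, 2, 3)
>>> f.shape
(11, 5)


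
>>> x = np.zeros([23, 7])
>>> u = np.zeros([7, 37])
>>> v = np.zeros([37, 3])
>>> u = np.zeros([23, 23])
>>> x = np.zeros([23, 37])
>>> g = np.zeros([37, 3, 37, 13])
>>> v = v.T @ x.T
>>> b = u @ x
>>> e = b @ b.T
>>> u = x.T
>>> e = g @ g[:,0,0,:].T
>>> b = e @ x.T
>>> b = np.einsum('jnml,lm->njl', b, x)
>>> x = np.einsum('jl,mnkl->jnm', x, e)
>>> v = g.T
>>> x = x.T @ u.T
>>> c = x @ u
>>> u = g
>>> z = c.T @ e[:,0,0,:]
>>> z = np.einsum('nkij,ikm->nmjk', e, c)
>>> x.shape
(37, 3, 37)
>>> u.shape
(37, 3, 37, 13)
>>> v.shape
(13, 37, 3, 37)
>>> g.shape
(37, 3, 37, 13)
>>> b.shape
(3, 37, 23)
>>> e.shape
(37, 3, 37, 37)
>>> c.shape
(37, 3, 23)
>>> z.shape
(37, 23, 37, 3)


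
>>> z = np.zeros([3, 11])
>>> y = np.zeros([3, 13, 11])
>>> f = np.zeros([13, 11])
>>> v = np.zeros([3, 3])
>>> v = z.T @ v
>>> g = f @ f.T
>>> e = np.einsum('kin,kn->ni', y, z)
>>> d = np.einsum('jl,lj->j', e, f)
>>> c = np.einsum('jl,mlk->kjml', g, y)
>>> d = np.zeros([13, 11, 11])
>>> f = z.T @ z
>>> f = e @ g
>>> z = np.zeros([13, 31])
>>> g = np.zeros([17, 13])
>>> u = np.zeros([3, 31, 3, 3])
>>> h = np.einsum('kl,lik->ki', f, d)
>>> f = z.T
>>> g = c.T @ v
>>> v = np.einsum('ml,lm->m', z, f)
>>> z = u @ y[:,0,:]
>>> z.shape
(3, 31, 3, 11)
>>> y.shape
(3, 13, 11)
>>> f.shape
(31, 13)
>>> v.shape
(13,)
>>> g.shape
(13, 3, 13, 3)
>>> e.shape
(11, 13)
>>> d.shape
(13, 11, 11)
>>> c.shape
(11, 13, 3, 13)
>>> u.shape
(3, 31, 3, 3)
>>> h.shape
(11, 11)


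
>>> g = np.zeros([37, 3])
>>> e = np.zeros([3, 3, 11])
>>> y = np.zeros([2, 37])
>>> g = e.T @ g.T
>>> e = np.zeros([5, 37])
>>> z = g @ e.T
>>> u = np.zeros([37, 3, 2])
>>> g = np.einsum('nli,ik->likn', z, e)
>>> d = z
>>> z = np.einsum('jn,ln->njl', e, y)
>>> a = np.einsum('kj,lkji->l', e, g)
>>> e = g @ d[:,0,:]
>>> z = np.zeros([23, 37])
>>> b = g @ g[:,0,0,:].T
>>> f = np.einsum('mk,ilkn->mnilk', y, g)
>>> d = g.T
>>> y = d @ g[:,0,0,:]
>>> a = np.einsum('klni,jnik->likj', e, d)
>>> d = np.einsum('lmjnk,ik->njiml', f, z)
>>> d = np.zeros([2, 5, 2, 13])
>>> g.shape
(3, 5, 37, 11)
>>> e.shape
(3, 5, 37, 5)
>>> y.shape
(11, 37, 5, 11)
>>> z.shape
(23, 37)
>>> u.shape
(37, 3, 2)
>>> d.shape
(2, 5, 2, 13)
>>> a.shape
(5, 5, 3, 11)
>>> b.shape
(3, 5, 37, 3)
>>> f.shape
(2, 11, 3, 5, 37)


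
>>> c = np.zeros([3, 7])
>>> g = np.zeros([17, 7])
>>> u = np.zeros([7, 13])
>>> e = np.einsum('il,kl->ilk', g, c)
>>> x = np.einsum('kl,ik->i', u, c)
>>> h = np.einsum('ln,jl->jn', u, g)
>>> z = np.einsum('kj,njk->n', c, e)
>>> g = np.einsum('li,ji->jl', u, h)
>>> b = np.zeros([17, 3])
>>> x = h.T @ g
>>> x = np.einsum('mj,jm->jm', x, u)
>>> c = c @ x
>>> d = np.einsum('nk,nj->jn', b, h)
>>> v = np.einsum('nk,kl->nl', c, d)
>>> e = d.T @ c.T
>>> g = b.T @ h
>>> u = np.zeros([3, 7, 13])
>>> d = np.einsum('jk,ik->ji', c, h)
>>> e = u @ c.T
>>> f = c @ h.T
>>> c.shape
(3, 13)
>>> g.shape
(3, 13)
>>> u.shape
(3, 7, 13)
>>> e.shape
(3, 7, 3)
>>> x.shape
(7, 13)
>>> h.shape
(17, 13)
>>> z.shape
(17,)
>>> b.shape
(17, 3)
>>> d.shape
(3, 17)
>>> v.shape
(3, 17)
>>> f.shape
(3, 17)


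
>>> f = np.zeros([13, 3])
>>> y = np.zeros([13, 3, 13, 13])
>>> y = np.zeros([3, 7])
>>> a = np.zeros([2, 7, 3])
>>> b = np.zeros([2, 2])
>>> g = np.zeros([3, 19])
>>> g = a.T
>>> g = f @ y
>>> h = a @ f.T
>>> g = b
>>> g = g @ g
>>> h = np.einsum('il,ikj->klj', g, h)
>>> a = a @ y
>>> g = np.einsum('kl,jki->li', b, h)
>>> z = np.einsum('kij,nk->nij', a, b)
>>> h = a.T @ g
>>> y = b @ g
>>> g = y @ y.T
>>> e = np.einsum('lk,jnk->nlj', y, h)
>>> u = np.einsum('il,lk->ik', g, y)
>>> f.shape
(13, 3)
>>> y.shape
(2, 13)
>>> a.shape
(2, 7, 7)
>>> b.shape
(2, 2)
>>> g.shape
(2, 2)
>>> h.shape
(7, 7, 13)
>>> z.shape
(2, 7, 7)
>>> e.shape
(7, 2, 7)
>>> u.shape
(2, 13)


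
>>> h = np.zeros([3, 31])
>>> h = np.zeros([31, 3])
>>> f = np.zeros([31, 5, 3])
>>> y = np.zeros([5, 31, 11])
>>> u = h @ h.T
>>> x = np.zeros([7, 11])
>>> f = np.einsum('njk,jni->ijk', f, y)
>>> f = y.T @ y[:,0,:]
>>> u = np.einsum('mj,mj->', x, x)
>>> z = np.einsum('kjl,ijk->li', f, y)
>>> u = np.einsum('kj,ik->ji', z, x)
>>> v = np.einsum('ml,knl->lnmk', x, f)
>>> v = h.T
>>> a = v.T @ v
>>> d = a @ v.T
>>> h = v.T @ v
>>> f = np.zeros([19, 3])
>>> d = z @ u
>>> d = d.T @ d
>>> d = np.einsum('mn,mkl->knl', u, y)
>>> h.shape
(31, 31)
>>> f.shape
(19, 3)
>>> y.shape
(5, 31, 11)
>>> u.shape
(5, 7)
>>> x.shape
(7, 11)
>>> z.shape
(11, 5)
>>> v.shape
(3, 31)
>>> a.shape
(31, 31)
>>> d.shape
(31, 7, 11)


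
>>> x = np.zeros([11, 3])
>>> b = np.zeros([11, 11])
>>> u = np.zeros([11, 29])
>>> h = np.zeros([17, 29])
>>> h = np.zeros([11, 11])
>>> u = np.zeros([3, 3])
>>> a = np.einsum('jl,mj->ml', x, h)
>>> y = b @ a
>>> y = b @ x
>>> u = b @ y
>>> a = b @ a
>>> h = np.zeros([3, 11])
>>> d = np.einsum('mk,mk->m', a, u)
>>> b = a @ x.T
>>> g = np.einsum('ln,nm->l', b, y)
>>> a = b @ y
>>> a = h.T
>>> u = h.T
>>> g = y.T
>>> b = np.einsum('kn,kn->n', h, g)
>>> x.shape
(11, 3)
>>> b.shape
(11,)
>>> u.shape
(11, 3)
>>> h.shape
(3, 11)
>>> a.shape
(11, 3)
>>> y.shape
(11, 3)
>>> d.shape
(11,)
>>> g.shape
(3, 11)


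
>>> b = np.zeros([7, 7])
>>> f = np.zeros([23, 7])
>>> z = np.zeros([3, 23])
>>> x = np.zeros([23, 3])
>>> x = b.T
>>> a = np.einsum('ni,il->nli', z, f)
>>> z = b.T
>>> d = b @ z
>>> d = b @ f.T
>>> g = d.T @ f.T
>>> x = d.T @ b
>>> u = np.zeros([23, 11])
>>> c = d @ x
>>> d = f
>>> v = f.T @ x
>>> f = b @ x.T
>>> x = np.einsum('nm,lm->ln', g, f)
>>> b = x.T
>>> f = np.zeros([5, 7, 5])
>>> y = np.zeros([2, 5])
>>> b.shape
(23, 7)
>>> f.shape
(5, 7, 5)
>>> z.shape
(7, 7)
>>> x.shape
(7, 23)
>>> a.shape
(3, 7, 23)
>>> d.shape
(23, 7)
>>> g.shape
(23, 23)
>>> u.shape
(23, 11)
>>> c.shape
(7, 7)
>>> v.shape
(7, 7)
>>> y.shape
(2, 5)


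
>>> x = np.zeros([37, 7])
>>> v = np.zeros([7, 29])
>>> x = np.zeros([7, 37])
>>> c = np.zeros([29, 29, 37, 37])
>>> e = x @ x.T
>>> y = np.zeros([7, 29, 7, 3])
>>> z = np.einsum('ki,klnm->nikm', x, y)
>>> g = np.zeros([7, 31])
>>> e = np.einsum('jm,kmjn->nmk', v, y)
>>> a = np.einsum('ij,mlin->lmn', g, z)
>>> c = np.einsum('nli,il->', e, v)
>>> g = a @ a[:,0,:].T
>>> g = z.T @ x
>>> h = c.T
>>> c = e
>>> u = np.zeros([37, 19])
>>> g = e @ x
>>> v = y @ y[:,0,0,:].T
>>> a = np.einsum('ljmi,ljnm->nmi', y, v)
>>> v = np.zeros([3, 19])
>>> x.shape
(7, 37)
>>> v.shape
(3, 19)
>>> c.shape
(3, 29, 7)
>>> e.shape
(3, 29, 7)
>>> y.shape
(7, 29, 7, 3)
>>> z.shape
(7, 37, 7, 3)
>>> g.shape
(3, 29, 37)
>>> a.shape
(7, 7, 3)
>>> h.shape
()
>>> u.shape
(37, 19)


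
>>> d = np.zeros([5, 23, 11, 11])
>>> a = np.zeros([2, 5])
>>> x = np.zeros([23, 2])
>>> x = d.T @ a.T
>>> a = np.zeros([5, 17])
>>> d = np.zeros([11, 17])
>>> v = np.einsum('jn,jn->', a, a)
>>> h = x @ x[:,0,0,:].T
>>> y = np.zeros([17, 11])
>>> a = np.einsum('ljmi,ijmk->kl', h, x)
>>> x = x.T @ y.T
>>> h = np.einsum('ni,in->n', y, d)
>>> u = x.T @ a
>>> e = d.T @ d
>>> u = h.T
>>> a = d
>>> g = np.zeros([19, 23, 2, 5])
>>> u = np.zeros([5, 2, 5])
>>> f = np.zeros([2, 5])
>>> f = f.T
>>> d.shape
(11, 17)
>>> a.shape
(11, 17)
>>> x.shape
(2, 23, 11, 17)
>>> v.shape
()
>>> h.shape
(17,)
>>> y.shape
(17, 11)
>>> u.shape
(5, 2, 5)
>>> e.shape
(17, 17)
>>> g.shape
(19, 23, 2, 5)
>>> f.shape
(5, 2)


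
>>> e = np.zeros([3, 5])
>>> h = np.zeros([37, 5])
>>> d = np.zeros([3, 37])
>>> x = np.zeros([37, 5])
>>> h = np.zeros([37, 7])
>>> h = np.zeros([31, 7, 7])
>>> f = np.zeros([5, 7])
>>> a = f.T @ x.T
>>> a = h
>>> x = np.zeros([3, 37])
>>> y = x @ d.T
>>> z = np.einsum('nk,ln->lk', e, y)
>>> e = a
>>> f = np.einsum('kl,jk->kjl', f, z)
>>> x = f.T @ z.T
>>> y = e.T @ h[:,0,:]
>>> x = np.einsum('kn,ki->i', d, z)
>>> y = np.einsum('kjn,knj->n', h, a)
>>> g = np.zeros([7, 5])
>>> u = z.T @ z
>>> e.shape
(31, 7, 7)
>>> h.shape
(31, 7, 7)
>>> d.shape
(3, 37)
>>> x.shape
(5,)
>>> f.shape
(5, 3, 7)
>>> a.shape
(31, 7, 7)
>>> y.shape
(7,)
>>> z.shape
(3, 5)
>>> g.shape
(7, 5)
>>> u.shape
(5, 5)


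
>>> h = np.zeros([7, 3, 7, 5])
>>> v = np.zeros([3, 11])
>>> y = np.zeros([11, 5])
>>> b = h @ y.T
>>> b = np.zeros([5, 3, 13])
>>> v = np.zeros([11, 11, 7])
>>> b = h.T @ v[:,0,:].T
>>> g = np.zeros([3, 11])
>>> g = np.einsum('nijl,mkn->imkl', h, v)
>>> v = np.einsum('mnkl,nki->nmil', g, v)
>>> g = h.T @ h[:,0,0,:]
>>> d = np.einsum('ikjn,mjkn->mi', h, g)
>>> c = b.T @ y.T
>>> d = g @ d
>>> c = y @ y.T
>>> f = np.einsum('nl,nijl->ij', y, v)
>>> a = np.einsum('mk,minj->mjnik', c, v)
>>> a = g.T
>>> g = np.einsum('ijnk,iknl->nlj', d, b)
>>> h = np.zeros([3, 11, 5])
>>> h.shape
(3, 11, 5)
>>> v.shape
(11, 3, 7, 5)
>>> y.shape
(11, 5)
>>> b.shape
(5, 7, 3, 11)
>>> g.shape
(3, 11, 7)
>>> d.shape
(5, 7, 3, 7)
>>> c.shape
(11, 11)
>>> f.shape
(3, 7)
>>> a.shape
(5, 3, 7, 5)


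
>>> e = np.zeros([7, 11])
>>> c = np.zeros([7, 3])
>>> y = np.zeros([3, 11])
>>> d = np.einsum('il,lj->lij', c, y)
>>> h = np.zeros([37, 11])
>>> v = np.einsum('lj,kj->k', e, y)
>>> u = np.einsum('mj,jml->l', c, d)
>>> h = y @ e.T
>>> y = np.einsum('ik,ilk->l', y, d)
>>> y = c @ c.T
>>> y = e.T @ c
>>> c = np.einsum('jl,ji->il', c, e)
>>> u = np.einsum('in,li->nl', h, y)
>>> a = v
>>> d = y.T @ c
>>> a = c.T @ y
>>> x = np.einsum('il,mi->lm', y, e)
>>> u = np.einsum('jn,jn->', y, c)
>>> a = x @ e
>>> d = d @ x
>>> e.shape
(7, 11)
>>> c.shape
(11, 3)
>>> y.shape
(11, 3)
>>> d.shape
(3, 7)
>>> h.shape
(3, 7)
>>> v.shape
(3,)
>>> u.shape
()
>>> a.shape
(3, 11)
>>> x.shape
(3, 7)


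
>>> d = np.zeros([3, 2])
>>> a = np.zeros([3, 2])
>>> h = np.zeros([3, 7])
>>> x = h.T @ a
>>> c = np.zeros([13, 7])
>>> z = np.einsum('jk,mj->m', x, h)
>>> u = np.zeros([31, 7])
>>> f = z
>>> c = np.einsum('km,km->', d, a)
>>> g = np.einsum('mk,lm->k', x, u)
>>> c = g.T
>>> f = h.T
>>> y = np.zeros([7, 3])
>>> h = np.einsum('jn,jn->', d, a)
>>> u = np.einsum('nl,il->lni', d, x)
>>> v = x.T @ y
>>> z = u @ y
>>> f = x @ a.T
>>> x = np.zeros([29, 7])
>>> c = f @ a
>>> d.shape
(3, 2)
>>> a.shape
(3, 2)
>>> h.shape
()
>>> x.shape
(29, 7)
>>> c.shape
(7, 2)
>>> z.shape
(2, 3, 3)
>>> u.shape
(2, 3, 7)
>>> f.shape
(7, 3)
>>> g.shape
(2,)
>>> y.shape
(7, 3)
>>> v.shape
(2, 3)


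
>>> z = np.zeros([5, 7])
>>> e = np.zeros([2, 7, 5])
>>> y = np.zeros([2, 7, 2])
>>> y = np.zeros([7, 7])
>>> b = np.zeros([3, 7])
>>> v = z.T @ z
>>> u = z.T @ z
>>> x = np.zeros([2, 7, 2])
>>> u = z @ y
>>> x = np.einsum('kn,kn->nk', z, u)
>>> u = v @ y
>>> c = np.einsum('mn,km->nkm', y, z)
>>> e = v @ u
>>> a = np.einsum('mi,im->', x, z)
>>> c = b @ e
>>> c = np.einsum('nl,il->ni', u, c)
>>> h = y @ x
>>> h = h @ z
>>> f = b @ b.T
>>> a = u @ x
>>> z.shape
(5, 7)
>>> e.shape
(7, 7)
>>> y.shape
(7, 7)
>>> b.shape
(3, 7)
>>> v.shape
(7, 7)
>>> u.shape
(7, 7)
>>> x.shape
(7, 5)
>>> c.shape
(7, 3)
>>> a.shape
(7, 5)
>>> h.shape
(7, 7)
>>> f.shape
(3, 3)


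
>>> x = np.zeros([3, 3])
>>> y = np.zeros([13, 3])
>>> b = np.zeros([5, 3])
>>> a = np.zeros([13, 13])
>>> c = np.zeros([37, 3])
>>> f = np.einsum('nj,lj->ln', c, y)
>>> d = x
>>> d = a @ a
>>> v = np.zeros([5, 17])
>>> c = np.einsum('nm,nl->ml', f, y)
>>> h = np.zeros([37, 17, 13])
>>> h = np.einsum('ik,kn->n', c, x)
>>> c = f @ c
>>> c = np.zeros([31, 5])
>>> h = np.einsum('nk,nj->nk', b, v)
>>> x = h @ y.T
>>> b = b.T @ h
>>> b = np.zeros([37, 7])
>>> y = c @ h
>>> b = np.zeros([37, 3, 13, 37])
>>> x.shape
(5, 13)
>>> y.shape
(31, 3)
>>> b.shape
(37, 3, 13, 37)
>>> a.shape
(13, 13)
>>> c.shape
(31, 5)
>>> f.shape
(13, 37)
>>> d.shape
(13, 13)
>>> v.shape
(5, 17)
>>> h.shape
(5, 3)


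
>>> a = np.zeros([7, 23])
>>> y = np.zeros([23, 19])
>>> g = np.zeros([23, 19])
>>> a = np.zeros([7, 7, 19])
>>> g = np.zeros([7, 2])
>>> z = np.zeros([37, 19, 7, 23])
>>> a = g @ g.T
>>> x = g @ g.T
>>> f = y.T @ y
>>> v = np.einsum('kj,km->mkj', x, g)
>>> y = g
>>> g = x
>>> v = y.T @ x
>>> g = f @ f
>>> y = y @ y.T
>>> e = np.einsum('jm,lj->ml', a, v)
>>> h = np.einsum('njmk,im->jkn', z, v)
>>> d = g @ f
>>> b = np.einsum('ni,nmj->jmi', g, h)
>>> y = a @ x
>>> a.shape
(7, 7)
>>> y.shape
(7, 7)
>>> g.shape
(19, 19)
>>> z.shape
(37, 19, 7, 23)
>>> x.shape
(7, 7)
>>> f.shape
(19, 19)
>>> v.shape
(2, 7)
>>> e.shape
(7, 2)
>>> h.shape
(19, 23, 37)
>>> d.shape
(19, 19)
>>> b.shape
(37, 23, 19)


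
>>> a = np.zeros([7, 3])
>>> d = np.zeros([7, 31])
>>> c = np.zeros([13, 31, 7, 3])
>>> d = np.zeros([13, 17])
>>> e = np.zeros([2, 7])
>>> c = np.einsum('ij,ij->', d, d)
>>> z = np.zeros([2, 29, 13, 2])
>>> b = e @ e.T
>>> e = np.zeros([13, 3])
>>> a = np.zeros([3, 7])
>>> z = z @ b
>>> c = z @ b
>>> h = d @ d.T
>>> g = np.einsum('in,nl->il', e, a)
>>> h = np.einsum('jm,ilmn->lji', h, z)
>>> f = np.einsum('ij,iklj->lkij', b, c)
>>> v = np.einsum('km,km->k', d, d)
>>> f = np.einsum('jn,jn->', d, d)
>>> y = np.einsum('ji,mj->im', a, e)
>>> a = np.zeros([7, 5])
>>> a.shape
(7, 5)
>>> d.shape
(13, 17)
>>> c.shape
(2, 29, 13, 2)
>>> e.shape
(13, 3)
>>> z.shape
(2, 29, 13, 2)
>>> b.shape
(2, 2)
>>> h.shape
(29, 13, 2)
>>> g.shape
(13, 7)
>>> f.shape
()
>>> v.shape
(13,)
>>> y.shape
(7, 13)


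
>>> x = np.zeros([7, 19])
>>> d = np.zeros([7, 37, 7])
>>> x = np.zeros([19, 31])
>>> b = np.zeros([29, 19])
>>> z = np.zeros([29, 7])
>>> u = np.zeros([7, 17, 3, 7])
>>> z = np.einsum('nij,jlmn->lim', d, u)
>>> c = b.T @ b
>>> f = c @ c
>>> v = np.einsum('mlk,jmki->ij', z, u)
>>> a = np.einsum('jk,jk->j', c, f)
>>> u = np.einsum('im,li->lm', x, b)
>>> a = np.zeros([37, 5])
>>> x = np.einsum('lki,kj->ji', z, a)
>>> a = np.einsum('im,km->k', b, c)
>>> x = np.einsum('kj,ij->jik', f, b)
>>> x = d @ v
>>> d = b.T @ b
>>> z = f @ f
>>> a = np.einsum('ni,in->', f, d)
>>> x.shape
(7, 37, 7)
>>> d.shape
(19, 19)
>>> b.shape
(29, 19)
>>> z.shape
(19, 19)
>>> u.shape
(29, 31)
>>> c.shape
(19, 19)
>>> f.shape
(19, 19)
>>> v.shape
(7, 7)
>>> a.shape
()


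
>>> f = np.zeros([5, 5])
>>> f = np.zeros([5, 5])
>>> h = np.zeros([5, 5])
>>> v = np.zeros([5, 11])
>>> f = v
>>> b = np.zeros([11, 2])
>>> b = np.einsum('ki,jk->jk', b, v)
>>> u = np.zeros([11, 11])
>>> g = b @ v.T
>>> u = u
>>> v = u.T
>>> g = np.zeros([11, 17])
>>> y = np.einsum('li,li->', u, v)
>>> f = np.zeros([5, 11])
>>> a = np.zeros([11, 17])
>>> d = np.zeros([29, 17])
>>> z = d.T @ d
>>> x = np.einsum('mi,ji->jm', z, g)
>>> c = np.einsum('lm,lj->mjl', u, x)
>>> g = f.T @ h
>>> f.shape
(5, 11)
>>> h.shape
(5, 5)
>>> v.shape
(11, 11)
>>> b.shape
(5, 11)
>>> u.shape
(11, 11)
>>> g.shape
(11, 5)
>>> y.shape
()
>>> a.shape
(11, 17)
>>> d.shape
(29, 17)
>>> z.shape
(17, 17)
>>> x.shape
(11, 17)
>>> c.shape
(11, 17, 11)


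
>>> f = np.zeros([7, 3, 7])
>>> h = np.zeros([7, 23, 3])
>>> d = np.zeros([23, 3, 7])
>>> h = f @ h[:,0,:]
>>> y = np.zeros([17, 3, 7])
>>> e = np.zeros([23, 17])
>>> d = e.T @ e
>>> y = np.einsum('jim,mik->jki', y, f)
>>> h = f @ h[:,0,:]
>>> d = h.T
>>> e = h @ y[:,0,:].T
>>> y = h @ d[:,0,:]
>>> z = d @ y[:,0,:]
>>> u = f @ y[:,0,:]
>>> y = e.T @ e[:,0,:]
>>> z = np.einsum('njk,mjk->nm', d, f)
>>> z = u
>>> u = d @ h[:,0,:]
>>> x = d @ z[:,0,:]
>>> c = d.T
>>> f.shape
(7, 3, 7)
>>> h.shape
(7, 3, 3)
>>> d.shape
(3, 3, 7)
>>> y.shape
(17, 3, 17)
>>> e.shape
(7, 3, 17)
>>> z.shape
(7, 3, 7)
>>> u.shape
(3, 3, 3)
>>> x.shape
(3, 3, 7)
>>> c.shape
(7, 3, 3)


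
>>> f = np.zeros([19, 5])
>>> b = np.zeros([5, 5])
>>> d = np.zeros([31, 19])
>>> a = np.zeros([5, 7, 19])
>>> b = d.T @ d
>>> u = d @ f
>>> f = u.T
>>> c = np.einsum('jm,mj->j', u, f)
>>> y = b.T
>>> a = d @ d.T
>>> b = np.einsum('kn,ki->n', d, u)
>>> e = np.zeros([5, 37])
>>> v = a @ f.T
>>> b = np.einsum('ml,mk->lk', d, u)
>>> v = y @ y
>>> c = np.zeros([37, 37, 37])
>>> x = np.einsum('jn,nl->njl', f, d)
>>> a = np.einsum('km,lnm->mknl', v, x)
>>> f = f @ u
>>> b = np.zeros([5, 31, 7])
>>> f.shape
(5, 5)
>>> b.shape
(5, 31, 7)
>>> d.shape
(31, 19)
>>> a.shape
(19, 19, 5, 31)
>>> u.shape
(31, 5)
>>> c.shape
(37, 37, 37)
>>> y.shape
(19, 19)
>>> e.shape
(5, 37)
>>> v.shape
(19, 19)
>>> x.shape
(31, 5, 19)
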